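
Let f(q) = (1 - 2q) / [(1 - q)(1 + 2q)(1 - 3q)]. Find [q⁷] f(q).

The denominator gives the recurrence a_n = 2a_(n−1) + 5a_(n−2) − 6a_(n−3) for n ≥ 3; the numerator fixes a_0 = 1, a_1 = 0, a_2 = 5.
Iterating: 1, 0, 5, 4, 33, 56, 253, 588, so a_7 = 588.

588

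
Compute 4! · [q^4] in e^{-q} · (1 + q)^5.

The EGF product rule gives c_4 = Σ_{k_1+k_2=4} C(4; k_1,k_2) · ∏ g_i(k_i), where e^{-q} gives (-1)^k; (1+q)^5 gives the falling factorial (5)_k.
g_1(k) for k = 0…4: 1, -1, 1, -1, 1.
g_2(k) for k = 0…4: 1, 5, 20, 60, 120.
c_4 = Σ_k C(4,k)·g_1(k)·g_2(4−k) = 1·1·120 + 4·(-1)·60 + 6·1·20 + 4·(-1)·5 + 1·1·1 = 120 − 240 + 120 − 20 + 1 = -19.

-19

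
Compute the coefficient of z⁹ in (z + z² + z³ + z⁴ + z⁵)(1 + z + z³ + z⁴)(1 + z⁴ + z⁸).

6

(z + z² + z³ + z⁴ + z⁵) has coefficients 0,1,1,1,1,1 for degrees 0…5.
(1 + z + z³ + z⁴) has coefficients 1,1,0,1,1,0,0,0,0,0 for degrees 0…9.
Finally multiplying by (1 + z⁴ + z⁸), the product of all factors after the first has coefficients 1,1,0,1,2,1,0,1,2,1 for degrees 0…9.
[z⁹] = 1·2 + 1·1 + 1·0 + 1·1 + 1·2 = 6.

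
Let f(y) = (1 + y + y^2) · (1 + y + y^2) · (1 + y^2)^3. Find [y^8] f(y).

6

(1 + y + y^2) has coefficients 1,1,1 for degrees 0…2.
(1 + y + y^2) has coefficients 1,1,1,0,0,0,0,0,0 for degrees 0…8.
Finally multiplying by (1 + y^2)^3, the product of all factors after the first has coefficients 1,1,4,3,6,3,4,1,1 for degrees 0…8.
[y^8] = 1·1 + 1·1 + 1·4 = 6.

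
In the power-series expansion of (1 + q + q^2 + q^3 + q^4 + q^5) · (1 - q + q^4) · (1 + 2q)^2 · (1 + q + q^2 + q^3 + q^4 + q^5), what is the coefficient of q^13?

26

(1 + q + q^2 + q^3 + q^4 + q^5) has coefficients 1,1,1,1,1,1 for degrees 0…5.
(1 - q + q^4) has coefficients 1,-1,0,0,1,0,0,0,0,0,0,0,0,0 for degrees 0…13.
Multiplying by (1 + 2q)^2 gives running coefficients 1,3,0,-4,1,4,4,0,0,0,0,0,0,0 for degrees 0…13.
Finally multiplying by (1 + q + q^2 + q^3 + q^4 + q^5), the product of all factors after the first has coefficients 1,4,4,0,1,5,8,5,5,9,8,4,0,0 for degrees 0…13.
[q^13] = 1·0 + 1·0 + 1·4 + 1·8 + 1·9 + 1·5 = 26.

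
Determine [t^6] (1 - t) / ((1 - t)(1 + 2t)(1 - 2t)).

64

Partial fractions give a closed form: a_n = (1/2)·(-2)^n + (1/2)·2^n.
At n = 6: a_6 = 64.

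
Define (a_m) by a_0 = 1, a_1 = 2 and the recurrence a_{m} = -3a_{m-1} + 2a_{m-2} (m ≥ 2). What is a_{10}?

The ordinary generating function has denominator 1 + 3x - 2x^2.
Iterating the recurrence: a_0,…,a_{10} = 1, 2, -4, 16, -56, 200, -712, 2536, -9032, 32168, -114568.

-114568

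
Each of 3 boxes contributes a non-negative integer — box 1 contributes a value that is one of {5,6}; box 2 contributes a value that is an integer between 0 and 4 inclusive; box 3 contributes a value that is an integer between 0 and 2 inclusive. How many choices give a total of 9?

6

The generating function for the choices is (q⁵ + q⁶)·(1 + q + q² + q³ + q⁴)·(1 + q + q²); the count is [q⁹].
(q⁵ + q⁶) has coefficients 0,0,0,0,0,1,1 for degrees 0…6.
(1 + q + q² + q³ + q⁴) has coefficients 1,1,1,1,1,0,0,0,0,0 for degrees 0…9.
Finally multiplying by (1 + q + q²), the product of all factors after the first has coefficients 1,2,3,3,3,2,1,0,0,0 for degrees 0…9.
[q⁹] = 1·3 + 1·3 = 6.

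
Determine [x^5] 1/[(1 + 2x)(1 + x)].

Partial fractions give a closed form: a_n = (2)·(-2)^n + (-1)·(-1)^n.
At n = 5: a_5 = -63.

-63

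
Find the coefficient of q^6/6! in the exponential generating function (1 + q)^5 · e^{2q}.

24064

The EGF product rule gives c_6 = Σ_{k_1+k_2=6} C(6; k_1,k_2) · ∏ g_i(k_i), where (1+q)^5 gives the falling factorial (5)_k; e^{2q} gives (2)^k.
g_1(k) for k = 0…6: 1, 5, 20, 60, 120, 120, 0.
g_2(k) for k = 0…6: 1, 2, 4, 8, 16, 32, 64.
c_6 = Σ_k C(6,k)·g_1(k)·g_2(6−k) = 1·1·64 + 6·5·32 + 15·20·16 + 20·60·8 + 15·120·4 + 6·120·2 = 64 + 960 + 4800 + 9600 + 7200 + 1440 = 24064.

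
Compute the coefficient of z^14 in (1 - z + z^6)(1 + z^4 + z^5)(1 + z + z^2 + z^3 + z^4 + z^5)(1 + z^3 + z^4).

5

(1 - z + z^6) has coefficients 1,-1,0,0,0,0,1 for degrees 0…6.
(1 + z^4 + z^5) has coefficients 1,0,0,0,1,1,0,0,0,0,0,0,0,0,0 for degrees 0…14.
Multiplying by (1 + z + z^2 + z^3 + z^4 + z^5) gives running coefficients 1,1,1,1,2,3,2,2,2,2,1,0,0,0,0 for degrees 0…14.
Finally multiplying by (1 + z^3 + z^4), the product of all factors after the first has coefficients 1,1,1,2,4,5,4,5,7,7,5,4,4,3,1 for degrees 0…14.
[z^14] = 1·1 − 1·3 + 1·7 = 5.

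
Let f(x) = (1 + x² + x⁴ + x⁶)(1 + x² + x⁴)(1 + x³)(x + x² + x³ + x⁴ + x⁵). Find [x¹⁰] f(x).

13

(1 + x² + x⁴ + x⁶) has coefficients 1,0,1,0,1,0,1 for degrees 0…6.
(1 + x² + x⁴) has coefficients 1,0,1,0,1,0,0,0,0,0,0 for degrees 0…10.
Multiplying by (1 + x³) gives running coefficients 1,0,1,1,1,1,0,1,0,0,0 for degrees 0…10.
Finally multiplying by (x + x² + x³ + x⁴ + x⁵), the product of all factors after the first has coefficients 0,1,1,2,3,4,4,4,4,3,2 for degrees 0…10.
[x¹⁰] = 1·2 + 1·4 + 1·4 + 1·3 = 13.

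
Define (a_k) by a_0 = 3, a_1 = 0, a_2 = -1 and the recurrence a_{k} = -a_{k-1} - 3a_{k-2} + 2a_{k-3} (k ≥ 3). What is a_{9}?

The ordinary generating function has denominator 1 + z + 3z^2 - 2z^3.
Iterating the recurrence: a_0,…,a_{9} = 3, 0, -1, 7, -4, -19, 45, 4, -177, 255.

255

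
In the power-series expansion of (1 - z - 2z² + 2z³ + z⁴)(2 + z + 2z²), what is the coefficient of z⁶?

(1 - z - 2z² + 2z³ + z⁴) has coefficients 1,-1,-2,2,1 for degrees 0…4.
(2 + z + 2z²) has coefficients 2,1,2,0,0,0,0 for degrees 0…6.
[z⁶] = 1·0 − 1·0 − 2·0 + 2·0 + 1·2 = 2.

2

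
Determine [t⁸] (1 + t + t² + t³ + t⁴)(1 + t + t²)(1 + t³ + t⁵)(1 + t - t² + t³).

(1 + t + t² + t³ + t⁴) has coefficients 1,1,1,1,1 for degrees 0…4.
(1 + t + t²) has coefficients 1,1,1,0,0,0,0,0,0 for degrees 0…8.
Multiplying by (1 + t³ + t⁵) gives running coefficients 1,1,1,1,1,2,1,1,0 for degrees 0…8.
Finally multiplying by (1 + t - t² + t³), the product of all factors after the first has coefficients 1,2,1,2,2,3,3,1,2 for degrees 0…8.
[t⁸] = 1·2 + 1·1 + 1·3 + 1·3 + 1·2 = 11.

11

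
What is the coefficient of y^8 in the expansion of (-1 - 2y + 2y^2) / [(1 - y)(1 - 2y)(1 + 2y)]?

-341

Partial fractions give a closed form: a_n = (1/3)·1^n + (-3/2)·2^n + (1/6)·(-2)^n.
At n = 8: a_8 = -341.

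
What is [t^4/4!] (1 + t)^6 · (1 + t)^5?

7920

The EGF product rule gives c_4 = Σ_{k_1+k_2=4} C(4; k_1,k_2) · ∏ g_i(k_i), where (1+t)^6 gives the falling factorial (6)_k; (1+t)^5 gives the falling factorial (5)_k.
g_1(k) for k = 0…4: 1, 6, 30, 120, 360.
g_2(k) for k = 0…4: 1, 5, 20, 60, 120.
c_4 = Σ_k C(4,k)·g_1(k)·g_2(4−k) = 1·1·120 + 4·6·60 + 6·30·20 + 4·120·5 + 1·360·1 = 120 + 1440 + 3600 + 2400 + 360 = 7920.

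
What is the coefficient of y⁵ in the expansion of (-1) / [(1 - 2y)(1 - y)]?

-63

The denominator gives the recurrence a_n = 3a_(n−1) − 2a_(n−2) for n ≥ 3; the numerator fixes a_0 = -1, a_1 = -3, a_2 = -7.
Iterating: -1, -3, -7, -15, -31, -63, so a_5 = -63.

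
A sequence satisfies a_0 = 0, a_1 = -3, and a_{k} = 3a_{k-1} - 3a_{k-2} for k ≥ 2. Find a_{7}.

The ordinary generating function has denominator 1 - 3z + 3z^2.
Iterating the recurrence: a_0,…,a_{7} = 0, -3, -9, -18, -27, -27, 0, 81.

81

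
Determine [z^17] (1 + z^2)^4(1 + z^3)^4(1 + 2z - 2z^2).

-16

(1 + z^2)^4 has coefficients 1,0,4,0,6,0,4,0,1 for degrees 0…8.
(1 + z^3)^4 has coefficients 1,0,0,4,0,0,6,0,0,4,0,0,1,0,0,0,0,0 for degrees 0…17.
Finally multiplying by (1 + 2z - 2z^2), the product of all factors after the first has coefficients 1,2,-2,4,8,-8,6,12,-12,4,8,-8,1,2,-2,0,0,0 for degrees 0…17.
[z^17] = 1·0 + 4·0 + 6·2 + 4·(-8) + 1·4 = -16.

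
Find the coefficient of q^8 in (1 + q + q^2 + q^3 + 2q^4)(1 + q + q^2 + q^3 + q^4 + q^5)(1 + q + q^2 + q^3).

(1 + q + q^2 + q^3 + 2q^4) has coefficients 1,1,1,1,2 for degrees 0…4.
(1 + q + q^2 + q^3 + q^4 + q^5) has coefficients 1,1,1,1,1,1,0,0,0 for degrees 0…8.
Finally multiplying by (1 + q + q^2 + q^3), the product of all factors after the first has coefficients 1,2,3,4,4,4,3,2,1 for degrees 0…8.
[q^8] = 1·1 + 1·2 + 1·3 + 1·4 + 2·4 = 18.

18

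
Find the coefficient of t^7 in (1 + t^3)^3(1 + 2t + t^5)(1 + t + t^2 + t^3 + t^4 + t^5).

19

(1 + t^3)^3 has coefficients 1,0,0,3,0,0,3,0 for degrees 0…7.
(1 + 2t + t^5) has coefficients 1,2,0,0,0,1,0,0 for degrees 0…7.
Finally multiplying by (1 + t + t^2 + t^3 + t^4 + t^5), the product of all factors after the first has coefficients 1,3,3,3,3,4,3,1 for degrees 0…7.
[t^7] = 1·1 + 3·3 + 3·3 = 19.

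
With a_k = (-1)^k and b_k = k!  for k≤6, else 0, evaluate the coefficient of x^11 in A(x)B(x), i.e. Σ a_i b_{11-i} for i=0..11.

-620

This is [x^11] in the product of the two ordinary generating functions.
Σ = 1·0 − 1·0 + 1·0 − 1·0 + 1·0 − 1·720 + 1·120 − 1·24 + 1·6 − 1·2 + 1·1 − 1·1 = -620.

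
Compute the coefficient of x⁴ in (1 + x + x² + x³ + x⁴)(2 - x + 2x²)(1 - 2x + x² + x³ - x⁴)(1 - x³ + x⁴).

4

(1 + x + x² + x³ + x⁴) has coefficients 1,1,1,1,1 for degrees 0…4.
(2 - x + 2x²) has coefficients 2,-1,2,0,0 for degrees 0…4.
Multiplying by (1 - 2x + x² + x³ - x⁴) gives running coefficients 2,-5,6,-3,-1 for degrees 0…4.
Finally multiplying by (1 - x³ + x⁴), the product of all factors after the first has coefficients 2,-5,6,-5,6 for degrees 0…4.
[x⁴] = 1·6 + 1·(-5) + 1·6 + 1·(-5) + 1·2 = 4.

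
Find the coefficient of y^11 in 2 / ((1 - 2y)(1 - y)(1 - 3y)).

Partial fractions give a closed form: a_n = (-8)·2^n + (1)·1^n + (9)·3^n.
At n = 11: a_11 = 1577940.

1577940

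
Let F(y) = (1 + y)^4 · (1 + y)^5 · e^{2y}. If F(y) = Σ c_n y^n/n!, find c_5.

The EGF product rule gives c_5 = Σ_{k_1+k_2+k_3=5} C(5; k_1,k_2,k_3) · ∏ g_i(k_i), where (1+y)^4 gives the falling factorial (4)_k; (1+y)^5 gives the falling factorial (5)_k; e^{2y} gives (2)^k.
g_1(k) for k = 0…5: 1, 4, 12, 24, 24, 0.
g_2(k) for k = 0…5: 1, 5, 20, 60, 120, 120.
g_3(k) for k = 0…5: 1, 2, 4, 8, 16, 32.
First combine the last two factors: h(k) = Σ_j C(k,j)·g_2(j)·g_3(k−j) for k = 0…5: 1, 7, 44, 248, 1256, 5752.
c_5 = Σ_k C(5,k)·g_1(k)·h(5−k) = 1·1·5752 + 5·4·1256 + 10·12·248 + 10·24·44 + 5·24·7 = 5752 + 25120 + 29760 + 10560 + 840 = 72032.

72032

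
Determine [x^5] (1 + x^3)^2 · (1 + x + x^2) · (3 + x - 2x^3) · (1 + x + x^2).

17

(1 + x^3)^2 has coefficients 1,0,0,2,0,0 for degrees 0…5.
(1 + x + x^2) has coefficients 1,1,1,0,0,0 for degrees 0…5.
Multiplying by (3 + x - 2x^3) gives running coefficients 3,4,4,-1,-2,-2 for degrees 0…5.
Finally multiplying by (1 + x + x^2), the product of all factors after the first has coefficients 3,7,11,7,1,-5 for degrees 0…5.
[x^5] = 1·(-5) + 2·11 = 17.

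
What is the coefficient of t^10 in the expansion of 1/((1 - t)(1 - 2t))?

Partial fractions give a closed form: a_n = (-1)·1^n + (2)·2^n.
At n = 10: a_10 = 2047.

2047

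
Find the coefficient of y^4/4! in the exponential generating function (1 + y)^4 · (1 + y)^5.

The EGF product rule gives c_4 = Σ_{k_1+k_2=4} C(4; k_1,k_2) · ∏ g_i(k_i), where (1+y)^4 gives the falling factorial (4)_k; (1+y)^5 gives the falling factorial (5)_k.
g_1(k) for k = 0…4: 1, 4, 12, 24, 24.
g_2(k) for k = 0…4: 1, 5, 20, 60, 120.
c_4 = Σ_k C(4,k)·g_1(k)·g_2(4−k) = 1·1·120 + 4·4·60 + 6·12·20 + 4·24·5 + 1·24·1 = 120 + 960 + 1440 + 480 + 24 = 3024.

3024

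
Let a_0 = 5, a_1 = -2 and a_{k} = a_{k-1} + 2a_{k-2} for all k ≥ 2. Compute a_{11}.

2044

The ordinary generating function has denominator 1 - x - 2x^2.
Iterating the recurrence: a_0,…,a_{11} = 5, -2, 8, 4, 20, 28, 68, 124, 260, 508, 1028, 2044.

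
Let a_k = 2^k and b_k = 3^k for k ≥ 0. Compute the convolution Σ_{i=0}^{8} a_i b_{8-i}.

19171

The convolution is the x^8 coefficient of A(x)B(x).
Σ = 1·6561 + 2·2187 + 4·729 + 8·243 + 16·81 + 32·27 + 64·9 + 128·3 + 256·1 = 19171.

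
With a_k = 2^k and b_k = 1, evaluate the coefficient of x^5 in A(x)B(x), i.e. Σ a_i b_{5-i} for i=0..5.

This is [x^5] in the product of the two ordinary generating functions.
Σ = 1·1 + 2·1 + 4·1 + 8·1 + 16·1 + 32·1 = 63.

63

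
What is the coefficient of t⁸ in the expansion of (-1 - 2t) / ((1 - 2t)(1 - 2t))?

-4352

The denominator gives the recurrence a_n = 4a_(n−1) − 4a_(n−2) for n ≥ 2; the numerator fixes a_0 = -1, a_1 = -6.
Iterating: -1, -6, -20, -56, -144, -352, -832, -1920, -4352, so a_8 = -4352.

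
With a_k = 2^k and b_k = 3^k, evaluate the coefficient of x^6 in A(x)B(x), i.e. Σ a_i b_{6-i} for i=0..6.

This is [x^6] in the product of the two ordinary generating functions.
Σ = 1·729 + 2·243 + 4·81 + 8·27 + 16·9 + 32·3 + 64·1 = 2059.

2059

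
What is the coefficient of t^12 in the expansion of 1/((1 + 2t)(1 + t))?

8191

Partial fractions give a closed form: a_n = (2)·(-2)^n + (-1)·(-1)^n.
At n = 12: a_12 = 8191.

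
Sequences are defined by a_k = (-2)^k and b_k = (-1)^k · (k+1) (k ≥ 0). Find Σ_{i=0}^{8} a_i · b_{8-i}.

1013

The convolution is the t^8 coefficient of A(t)B(t).
Σ = 1·9 − 2·(-8) + 4·7 − 8·(-6) + 16·5 − 32·(-4) + 64·3 − 128·(-2) + 256·1 = 1013.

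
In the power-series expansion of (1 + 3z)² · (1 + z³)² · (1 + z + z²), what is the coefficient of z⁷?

(1 + 3z)² has coefficients 1,6,9 for degrees 0…2.
(1 + z³)² has coefficients 1,0,0,2,0,0,1,0 for degrees 0…7.
Finally multiplying by (1 + z + z²), the product of all factors after the first has coefficients 1,1,1,2,2,2,1,1 for degrees 0…7.
[z⁷] = 1·1 + 6·1 + 9·2 = 25.

25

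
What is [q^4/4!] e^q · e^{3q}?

The EGF product rule gives c_4 = Σ_{k_1+k_2=4} C(4; k_1,k_2) · ∏ g_i(k_i), where e^q gives (1)^k; e^{3q} gives (3)^k.
g_1(k) for k = 0…4: 1, 1, 1, 1, 1.
g_2(k) for k = 0…4: 1, 3, 9, 27, 81.
c_4 = Σ_k C(4,k)·g_1(k)·g_2(4−k) = 1·1·81 + 4·1·27 + 6·1·9 + 4·1·3 + 1·1·1 = 81 + 108 + 54 + 12 + 1 = 256.

256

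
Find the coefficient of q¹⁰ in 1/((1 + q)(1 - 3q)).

Partial fractions give a closed form: a_n = (1/4)·(-1)^n + (3/4)·3^n.
At n = 10: a_10 = 44287.

44287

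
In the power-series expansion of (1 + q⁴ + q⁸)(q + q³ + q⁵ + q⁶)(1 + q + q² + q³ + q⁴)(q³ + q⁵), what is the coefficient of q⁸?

(1 + q⁴ + q⁸) has coefficients 1,0,0,0,1,0,0,0,1 for degrees 0…8.
(q + q³ + q⁵ + q⁶) has coefficients 0,1,0,1,0,1,1,0,0 for degrees 0…8.
Multiplying by (1 + q + q² + q³ + q⁴) gives running coefficients 0,1,1,2,2,3,3,3,2 for degrees 0…8.
Finally multiplying by (q³ + q⁵), the product of all factors after the first has coefficients 0,0,0,0,1,1,3,3,5 for degrees 0…8.
[q⁸] = 1·5 + 1·1 + 1·0 = 6.

6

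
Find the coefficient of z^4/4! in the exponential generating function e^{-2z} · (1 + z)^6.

The EGF product rule gives c_4 = Σ_{k_1+k_2=4} C(4; k_1,k_2) · ∏ g_i(k_i), where e^{-2z} gives (-2)^k; (1+z)^6 gives the falling factorial (6)_k.
g_1(k) for k = 0…4: 1, -2, 4, -8, 16.
g_2(k) for k = 0…4: 1, 6, 30, 120, 360.
c_4 = Σ_k C(4,k)·g_1(k)·g_2(4−k) = 1·1·360 + 4·(-2)·120 + 6·4·30 + 4·(-8)·6 + 1·16·1 = 360 − 960 + 720 − 192 + 16 = -56.

-56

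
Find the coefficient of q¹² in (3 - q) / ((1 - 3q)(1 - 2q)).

Partial fractions give a closed form: a_n = (8)·3^n + (-5)·2^n.
At n = 12: a_12 = 4231048.

4231048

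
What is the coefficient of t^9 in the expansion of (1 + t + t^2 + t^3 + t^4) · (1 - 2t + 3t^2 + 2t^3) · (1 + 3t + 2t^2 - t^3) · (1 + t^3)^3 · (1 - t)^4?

143

(1 + t + t^2 + t^3 + t^4) has coefficients 1,1,1,1,1 for degrees 0…4.
(1 - 2t + 3t^2 + 2t^3) has coefficients 1,-2,3,2,0,0,0,0,0,0 for degrees 0…9.
Multiplying by (1 + 3t + 2t^2 - t^3) gives running coefficients 1,1,-1,6,14,1,-2,0,0,0 for degrees 0…9.
Multiplying by (1 + t^3)^3 gives running coefficients 1,1,-1,9,17,-2,19,45,0,13 for degrees 0…9.
Finally multiplying by (1 - t)^4, the product of all factors after the first has coefficients 1,-3,1,15,-28,-11,92,-102,-41,205 for degrees 0…9.
[t^9] = 1·205 + 1·(-41) + 1·(-102) + 1·92 + 1·(-11) = 143.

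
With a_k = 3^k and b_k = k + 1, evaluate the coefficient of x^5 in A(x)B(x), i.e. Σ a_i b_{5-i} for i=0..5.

543

The convolution is the t^5 coefficient of A(t)B(t).
Σ = 1·6 + 3·5 + 9·4 + 27·3 + 81·2 + 243·1 = 543.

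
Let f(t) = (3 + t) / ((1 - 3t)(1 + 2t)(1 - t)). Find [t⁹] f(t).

Partial fractions give a closed form: a_n = (3)·3^n + (2/3)·(-2)^n + (-2/3)·1^n.
At n = 9: a_9 = 58707.

58707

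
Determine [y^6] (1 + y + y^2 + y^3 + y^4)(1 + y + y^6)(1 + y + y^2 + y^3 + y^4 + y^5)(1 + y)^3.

74

(1 + y + y^2 + y^3 + y^4) has coefficients 1,1,1,1,1 for degrees 0…4.
(1 + y + y^6) has coefficients 1,1,0,0,0,0,1 for degrees 0…6.
Multiplying by (1 + y + y^2 + y^3 + y^4 + y^5) gives running coefficients 1,2,2,2,2,2,2 for degrees 0…6.
Finally multiplying by (1 + y)^3, the product of all factors after the first has coefficients 1,5,11,15,16,16,16 for degrees 0…6.
[y^6] = 1·16 + 1·16 + 1·16 + 1·15 + 1·11 = 74.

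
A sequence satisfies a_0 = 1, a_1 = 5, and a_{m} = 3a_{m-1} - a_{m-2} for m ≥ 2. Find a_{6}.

665

The ordinary generating function has denominator 1 - 3q + q^2.
Iterating the recurrence: a_0,…,a_{6} = 1, 5, 14, 37, 97, 254, 665.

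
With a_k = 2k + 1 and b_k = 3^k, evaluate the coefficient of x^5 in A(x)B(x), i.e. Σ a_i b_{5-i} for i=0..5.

The convolution is the x^5 coefficient of A(x)B(x).
Σ = 1·243 + 3·81 + 5·27 + 7·9 + 9·3 + 11·1 = 722.

722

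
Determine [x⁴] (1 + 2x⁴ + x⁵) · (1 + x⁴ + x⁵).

(1 + 2x⁴ + x⁵) has coefficients 1,0,0,0,2 for degrees 0…4.
(1 + x⁴ + x⁵) has coefficients 1,0,0,0,1 for degrees 0…4.
[x⁴] = 1·1 + 2·1 = 3.

3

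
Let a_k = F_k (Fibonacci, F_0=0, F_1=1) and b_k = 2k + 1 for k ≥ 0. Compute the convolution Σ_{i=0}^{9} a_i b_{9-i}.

354

This is [x^9] in the product of the two ordinary generating functions.
Σ = 0·19 + 1·17 + 1·15 + 2·13 + 3·11 + 5·9 + 8·7 + 13·5 + 21·3 + 34·1 = 354.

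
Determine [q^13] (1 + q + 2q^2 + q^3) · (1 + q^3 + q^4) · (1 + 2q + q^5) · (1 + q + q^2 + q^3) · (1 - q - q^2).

-14

(1 + q + 2q^2 + q^3) has coefficients 1,1,2,1 for degrees 0…3.
(1 + q^3 + q^4) has coefficients 1,0,0,1,1,0,0,0,0,0,0,0,0,0 for degrees 0…13.
Multiplying by (1 + 2q + q^5) gives running coefficients 1,2,0,1,3,3,0,0,1,1,0,0,0,0 for degrees 0…13.
Multiplying by (1 + q + q^2 + q^3) gives running coefficients 1,3,3,4,6,7,7,6,4,2,2,2,1,0 for degrees 0…13.
Finally multiplying by (1 - q - q^2), the product of all factors after the first has coefficients 1,2,-1,-2,-1,-3,-6,-8,-9,-8,-4,-2,-3,-3 for degrees 0…13.
[q^13] = 1·(-3) + 1·(-3) + 2·(-2) + 1·(-4) = -14.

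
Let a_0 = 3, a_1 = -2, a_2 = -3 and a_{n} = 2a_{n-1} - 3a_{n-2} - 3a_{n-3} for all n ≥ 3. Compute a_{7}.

The ordinary generating function has denominator 1 - 2z + 3z^2 + 3z^3.
Iterating the recurrence: a_0,…,a_{7} = 3, -2, -3, -9, -3, 30, 96, 111.

111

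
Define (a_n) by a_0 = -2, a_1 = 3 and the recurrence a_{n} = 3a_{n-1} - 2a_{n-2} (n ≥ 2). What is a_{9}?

2553

The ordinary generating function has denominator 1 - 3z + 2z^2.
Iterating the recurrence: a_0,…,a_{9} = -2, 3, 13, 33, 73, 153, 313, 633, 1273, 2553.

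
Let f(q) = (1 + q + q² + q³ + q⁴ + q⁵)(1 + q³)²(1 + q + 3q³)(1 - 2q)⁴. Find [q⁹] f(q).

-83

(1 + q + q² + q³ + q⁴ + q⁵) has coefficients 1,1,1,1,1,1 for degrees 0…5.
(1 + q³)² has coefficients 1,0,0,2,0,0,1,0,0,0 for degrees 0…9.
Multiplying by (1 + q + 3q³) gives running coefficients 1,1,0,5,2,0,7,1,0,3 for degrees 0…9.
Finally multiplying by (1 - 2q)⁴, the product of all factors after the first has coefficients 1,-7,16,-3,-54,120,-105,-39,192,-197 for degrees 0…9.
[q⁹] = 1·(-197) + 1·192 + 1·(-39) + 1·(-105) + 1·120 + 1·(-54) = -83.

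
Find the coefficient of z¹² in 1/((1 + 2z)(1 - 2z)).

The denominator gives the recurrence a_n = 4a_(n−2) for n ≥ 2; the numerator fixes a_0 = 1, a_1 = 0.
Iterating: 1, 0, 4, 0, 16, 0, 64, 0, 256, 0, 1024, 0, 4096, so a_12 = 4096.

4096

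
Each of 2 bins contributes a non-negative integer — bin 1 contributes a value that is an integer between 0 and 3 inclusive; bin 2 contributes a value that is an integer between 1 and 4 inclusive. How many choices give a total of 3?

3

The generating function for the choices is (1 + z + z² + z³)·(z + z² + z³ + z⁴); the count is [z³].
(1 + z + z² + z³) has coefficients 1,1,1,1 for degrees 0…3.
(z + z² + z³ + z⁴) has coefficients 0,1,1,1 for degrees 0…3.
[z³] = 1·1 + 1·1 + 1·1 + 1·0 = 3.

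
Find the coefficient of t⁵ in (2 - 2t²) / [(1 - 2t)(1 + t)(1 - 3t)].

908

The denominator gives the recurrence a_n = 4a_(n−1) − a_(n−2) − 6a_(n−3) for n ≥ 3; the numerator fixes a_0 = 2, a_1 = 8, a_2 = 28.
Iterating: 2, 8, 28, 92, 292, 908, so a_5 = 908.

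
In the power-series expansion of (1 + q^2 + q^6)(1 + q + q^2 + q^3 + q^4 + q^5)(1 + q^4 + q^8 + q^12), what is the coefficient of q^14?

(1 + q^2 + q^6) has coefficients 1,0,1,0,0,0,1 for degrees 0…6.
(1 + q + q^2 + q^3 + q^4 + q^5) has coefficients 1,1,1,1,1,1,0,0,0,0,0,0,0,0,0 for degrees 0…14.
Finally multiplying by (1 + q^4 + q^8 + q^12), the product of all factors after the first has coefficients 1,1,1,1,2,2,1,1,2,2,1,1,2,2,1 for degrees 0…14.
[q^14] = 1·1 + 1·2 + 1·2 = 5.

5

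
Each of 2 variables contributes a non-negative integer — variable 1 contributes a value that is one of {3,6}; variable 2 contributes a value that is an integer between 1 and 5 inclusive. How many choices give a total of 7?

2

The generating function for the choices is (y^3 + y^6)·(y + y^2 + y^3 + y^4 + y^5); the count is [y^7].
(y^3 + y^6) has coefficients 0,0,0,1,0,0,1 for degrees 0…6.
(y + y^2 + y^3 + y^4 + y^5) has coefficients 0,1,1,1,1,1,0,0 for degrees 0…7.
[y^7] = 1·1 + 1·1 = 2.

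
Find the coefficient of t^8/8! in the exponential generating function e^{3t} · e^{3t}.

1679616

The EGF product rule gives c_8 = Σ_{k_1+k_2=8} C(8; k_1,k_2) · ∏ g_i(k_i), where e^{3t} gives (3)^k; e^{3t} gives (3)^k.
g_1(k) for k = 0…8: 1, 3, 9, 27, 81, 243, 729, 2187, 6561.
g_2(k) for k = 0…8: 1, 3, 9, 27, 81, 243, 729, 2187, 6561.
c_8 = Σ_k C(8,k)·g_1(k)·g_2(8−k) = 1·1·6561 + 8·3·2187 + 28·9·729 + 56·27·243 + 70·81·81 + 56·243·27 + 28·729·9 + 8·2187·3 + 1·6561·1 = 6561 + 52488 + 183708 + 367416 + 459270 + 367416 + 183708 + 52488 + 6561 = 1679616.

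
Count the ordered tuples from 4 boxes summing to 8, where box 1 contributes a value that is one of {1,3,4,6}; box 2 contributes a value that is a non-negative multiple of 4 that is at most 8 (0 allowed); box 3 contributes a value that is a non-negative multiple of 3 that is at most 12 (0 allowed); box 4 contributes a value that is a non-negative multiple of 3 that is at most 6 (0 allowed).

The generating function for the choices is (z + z³ + z⁴ + z⁶)·(1 + z⁴ + z⁸)·(1 + z³ + z⁶ + z⁹ + z¹²)·(1 + z³ + z⁶); the count is [z⁸].
(z + z³ + z⁴ + z⁶) has coefficients 0,1,0,1,1,0,1 for degrees 0…6.
(1 + z⁴ + z⁸) has coefficients 1,0,0,0,1,0,0,0,1 for degrees 0…8.
Multiplying by (1 + z³ + z⁶ + z⁹ + z¹²) gives running coefficients 1,0,0,1,1,0,1,1,1 for degrees 0…8.
Finally multiplying by (1 + z³ + z⁶), the product of all factors after the first has coefficients 1,0,0,2,1,0,3,2,1 for degrees 0…8.
[z⁸] = 1·2 + 1·0 + 1·1 + 1·0 = 3.

3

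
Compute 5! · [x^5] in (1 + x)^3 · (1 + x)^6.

15120

The EGF product rule gives c_5 = Σ_{k_1+k_2=5} C(5; k_1,k_2) · ∏ g_i(k_i), where (1+x)^3 gives the falling factorial (3)_k; (1+x)^6 gives the falling factorial (6)_k.
g_1(k) for k = 0…5: 1, 3, 6, 6, 0, 0.
g_2(k) for k = 0…5: 1, 6, 30, 120, 360, 720.
c_5 = Σ_k C(5,k)·g_1(k)·g_2(5−k) = 1·1·720 + 5·3·360 + 10·6·120 + 10·6·30 = 720 + 5400 + 7200 + 1800 = 15120.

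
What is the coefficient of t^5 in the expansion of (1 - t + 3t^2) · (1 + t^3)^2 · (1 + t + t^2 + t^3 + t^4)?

(1 - t + 3t^2) has coefficients 1,-1,3 for degrees 0…2.
(1 + t^3)^2 has coefficients 1,0,0,2,0,0 for degrees 0…5.
Finally multiplying by (1 + t + t^2 + t^3 + t^4), the product of all factors after the first has coefficients 1,1,1,3,3,2 for degrees 0…5.
[t^5] = 1·2 − 1·3 + 3·3 = 8.

8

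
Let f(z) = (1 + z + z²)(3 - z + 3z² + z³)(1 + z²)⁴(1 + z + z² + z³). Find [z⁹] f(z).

155

(1 + z + z²) has coefficients 1,1,1 for degrees 0…2.
(3 - z + 3z² + z³) has coefficients 3,-1,3,1,0,0,0,0,0,0 for degrees 0…9.
Multiplying by (1 + z²)⁴ gives running coefficients 3,-1,15,-3,30,-2,30,2,15,3 for degrees 0…9.
Finally multiplying by (1 + z + z² + z³), the product of all factors after the first has coefficients 3,2,17,14,41,40,55,60,45,50 for degrees 0…9.
[z⁹] = 1·50 + 1·45 + 1·60 = 155.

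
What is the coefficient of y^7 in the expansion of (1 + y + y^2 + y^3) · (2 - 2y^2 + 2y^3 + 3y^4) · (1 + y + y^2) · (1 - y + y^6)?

(1 + y + y^2 + y^3) has coefficients 1,1,1,1 for degrees 0…3.
(2 - 2y^2 + 2y^3 + 3y^4) has coefficients 2,0,-2,2,3,0,0,0 for degrees 0…7.
Multiplying by (1 + y + y^2) gives running coefficients 2,2,0,0,3,5,3,0 for degrees 0…7.
Finally multiplying by (1 - y + y^6), the product of all factors after the first has coefficients 2,0,-2,0,3,2,0,-1 for degrees 0…7.
[y^7] = 1·(-1) + 1·0 + 1·2 + 1·3 = 4.

4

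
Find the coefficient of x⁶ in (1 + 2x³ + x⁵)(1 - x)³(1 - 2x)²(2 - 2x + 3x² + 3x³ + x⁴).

(1 + 2x³ + x⁵) has coefficients 1,0,0,2,0,1 for degrees 0…5.
(1 - x)³ has coefficients 1,-3,3,-1,0,0,0 for degrees 0…6.
Multiplying by (1 - 2x)² gives running coefficients 1,-7,19,-25,16,-4,0 for degrees 0…6.
Finally multiplying by (2 - 2x + 3x² + 3x³ + x⁴), the product of all factors after the first has coefficients 2,-16,55,-106,119,-65,0 for degrees 0…6.
[x⁶] = 1·0 + 2·(-106) + 1·(-16) = -228.

-228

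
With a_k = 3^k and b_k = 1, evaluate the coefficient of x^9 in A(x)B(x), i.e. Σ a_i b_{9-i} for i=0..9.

The convolution is the t^9 coefficient of A(t)B(t).
Σ = 1·1 + 3·1 + 9·1 + 27·1 + 81·1 + 243·1 + 729·1 + 2187·1 + 6561·1 + 19683·1 = 29524.

29524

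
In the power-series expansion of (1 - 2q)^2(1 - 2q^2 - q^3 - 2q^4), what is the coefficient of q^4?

(1 - 2q)^2 has coefficients 1,-4,4 for degrees 0…2.
(1 - 2q^2 - q^3 - 2q^4) has coefficients 1,0,-2,-1,-2 for degrees 0…4.
[q^4] = 1·(-2) − 4·(-1) + 4·(-2) = -6.

-6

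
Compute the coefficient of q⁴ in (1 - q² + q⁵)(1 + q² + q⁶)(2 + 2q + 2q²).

(1 - q² + q⁵) has coefficients 1,0,-1,0,0 for degrees 0…4.
(1 + q² + q⁶) has coefficients 1,0,1,0,0 for degrees 0…4.
Finally multiplying by (2 + 2q + 2q²), the product of all factors after the first has coefficients 2,2,4,2,2 for degrees 0…4.
[q⁴] = 1·2 − 1·4 = -2.

-2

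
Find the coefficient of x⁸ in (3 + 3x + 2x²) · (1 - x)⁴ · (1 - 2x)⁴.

256

(3 + 3x + 2x²) has coefficients 3,3,2 for degrees 0…2.
(1 - x)⁴ has coefficients 1,-4,6,-4,1,0,0,0,0 for degrees 0…8.
Finally multiplying by (1 - 2x)⁴, the product of all factors after the first has coefficients 1,-12,62,-180,321,-360,248,-96,16 for degrees 0…8.
[x⁸] = 3·16 + 3·(-96) + 2·248 = 256.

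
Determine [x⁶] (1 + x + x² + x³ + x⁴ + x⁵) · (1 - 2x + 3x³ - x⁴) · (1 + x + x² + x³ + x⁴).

(1 + x + x² + x³ + x⁴ + x⁵) has coefficients 1,1,1,1,1,1 for degrees 0…5.
(1 - 2x + 3x³ - x⁴) has coefficients 1,-2,0,3,-1,0,0 for degrees 0…6.
Finally multiplying by (1 + x + x² + x³ + x⁴), the product of all factors after the first has coefficients 1,-1,-1,2,1,0,2 for degrees 0…6.
[x⁶] = 1·2 + 1·0 + 1·1 + 1·2 + 1·(-1) + 1·(-1) = 3.

3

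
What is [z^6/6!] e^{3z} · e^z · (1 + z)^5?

220096

The EGF product rule gives c_6 = Σ_{k_1+k_2+k_3=6} C(6; k_1,k_2,k_3) · ∏ g_i(k_i), where e^{3z} gives (3)^k; e^z gives (1)^k; (1+z)^5 gives the falling factorial (5)_k.
g_1(k) for k = 0…6: 1, 3, 9, 27, 81, 243, 729.
g_2(k) for k = 0…6: 1, 1, 1, 1, 1, 1, 1.
g_3(k) for k = 0…6: 1, 5, 20, 60, 120, 120, 0.
First combine the last two factors: h(k) = Σ_j C(k,j)·g_2(j)·g_3(k−j) for k = 0…6: 1, 6, 31, 136, 501, 1546, 4051.
c_6 = Σ_k C(6,k)·g_1(k)·h(6−k) = 1·1·4051 + 6·3·1546 + 15·9·501 + 20·27·136 + 15·81·31 + 6·243·6 + 1·729·1 = 4051 + 27828 + 67635 + 73440 + 37665 + 8748 + 729 = 220096.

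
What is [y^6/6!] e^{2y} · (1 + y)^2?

928

The EGF product rule gives c_6 = Σ_{k_1+k_2=6} C(6; k_1,k_2) · ∏ g_i(k_i), where e^{2y} gives (2)^k; (1+y)^2 gives the falling factorial (2)_k.
g_1(k) for k = 0…6: 1, 2, 4, 8, 16, 32, 64.
g_2(k) for k = 0…6: 1, 2, 2, 0, 0, 0, 0.
c_6 = Σ_k C(6,k)·g_1(k)·g_2(6−k) = 15·16·2 + 6·32·2 + 1·64·1 = 480 + 384 + 64 = 928.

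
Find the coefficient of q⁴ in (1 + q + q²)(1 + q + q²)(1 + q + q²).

6

(1 + q + q²) has coefficients 1,1,1 for degrees 0…2.
(1 + q + q²) has coefficients 1,1,1,0,0 for degrees 0…4.
Finally multiplying by (1 + q + q²), the product of all factors after the first has coefficients 1,2,3,2,1 for degrees 0…4.
[q⁴] = 1·1 + 1·2 + 1·3 = 6.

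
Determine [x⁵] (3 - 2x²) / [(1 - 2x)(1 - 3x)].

1865

The denominator gives the recurrence a_n = 5a_(n−1) − 6a_(n−2) for n ≥ 3; the numerator fixes a_0 = 3, a_1 = 15, a_2 = 55.
Iterating: 3, 15, 55, 185, 595, 1865, so a_5 = 1865.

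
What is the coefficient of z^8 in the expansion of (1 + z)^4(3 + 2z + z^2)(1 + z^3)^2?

39

(1 + z)^4 has coefficients 1,4,6,4,1 for degrees 0…4.
(3 + 2z + z^2) has coefficients 3,2,1,0,0,0,0,0,0 for degrees 0…8.
Finally multiplying by (1 + z^3)^2, the product of all factors after the first has coefficients 3,2,1,6,4,2,3,2,1 for degrees 0…8.
[z^8] = 1·1 + 4·2 + 6·3 + 4·2 + 1·4 = 39.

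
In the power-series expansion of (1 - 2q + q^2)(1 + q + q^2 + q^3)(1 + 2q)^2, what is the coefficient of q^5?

-3

(1 - 2q + q^2) has coefficients 1,-2,1 for degrees 0…2.
(1 + q + q^2 + q^3) has coefficients 1,1,1,1,0,0 for degrees 0…5.
Finally multiplying by (1 + 2q)^2, the product of all factors after the first has coefficients 1,5,9,9,8,4 for degrees 0…5.
[q^5] = 1·4 − 2·8 + 1·9 = -3.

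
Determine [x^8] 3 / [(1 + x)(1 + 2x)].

1533

Partial fractions give a closed form: a_n = (-3)·(-1)^n + (6)·(-2)^n.
At n = 8: a_8 = 1533.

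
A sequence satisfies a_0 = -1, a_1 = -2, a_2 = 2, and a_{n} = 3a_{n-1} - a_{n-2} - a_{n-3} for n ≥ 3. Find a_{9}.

The ordinary generating function has denominator 1 - 3q + q^2 + q^3.
Iterating the recurrence: a_0,…,a_{9} = -1, -2, 2, 9, 27, 70, 174, 425, 1031, 2494.

2494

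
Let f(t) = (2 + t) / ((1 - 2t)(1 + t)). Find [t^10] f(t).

1707

Partial fractions give a closed form: a_n = (5/3)·2^n + (1/3)·(-1)^n.
At n = 10: a_10 = 1707.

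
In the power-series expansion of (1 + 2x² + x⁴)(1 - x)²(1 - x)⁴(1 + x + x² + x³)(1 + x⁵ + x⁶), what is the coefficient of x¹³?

-12

(1 + 2x² + x⁴) has coefficients 1,0,2,0,1 for degrees 0…4.
(1 - x)² has coefficients 1,-2,1,0,0,0,0,0,0,0,0,0,0,0 for degrees 0…13.
Multiplying by (1 - x)⁴ gives running coefficients 1,-6,15,-20,15,-6,1,0,0,0,0,0,0,0 for degrees 0…13.
Multiplying by (1 + x + x² + x³) gives running coefficients 1,-5,10,-10,4,4,-10,10,-5,1,0,0,0,0 for degrees 0…13.
Finally multiplying by (1 + x⁵ + x⁶), the product of all factors after the first has coefficients 1,-5,10,-10,4,5,-14,15,-5,-5,8,-6,0,5 for degrees 0…13.
[x¹³] = 1·5 + 2·(-6) + 1·(-5) = -12.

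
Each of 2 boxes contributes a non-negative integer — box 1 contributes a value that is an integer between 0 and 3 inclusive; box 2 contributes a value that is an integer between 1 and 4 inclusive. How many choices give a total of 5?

3

The generating function for the choices is (1 + q + q² + q³)·(q + q² + q³ + q⁴); the count is [q⁵].
(1 + q + q² + q³) has coefficients 1,1,1,1 for degrees 0…3.
(q + q² + q³ + q⁴) has coefficients 0,1,1,1,1,0 for degrees 0…5.
[q⁵] = 1·0 + 1·1 + 1·1 + 1·1 = 3.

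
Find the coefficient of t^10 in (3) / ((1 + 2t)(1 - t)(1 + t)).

4095

The denominator gives the recurrence a_n = −2a_(n−1) + a_(n−2) + 2a_(n−3) for n ≥ 3; the numerator fixes a_0 = 3, a_1 = -6, a_2 = 15.
Iterating: 3, -6, 15, -30, 63, -126, 255, -510, 1023, -2046, 4095, so a_10 = 4095.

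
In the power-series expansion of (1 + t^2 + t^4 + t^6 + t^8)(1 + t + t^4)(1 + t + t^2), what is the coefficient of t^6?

(1 + t^2 + t^4 + t^6 + t^8) has coefficients 1,0,1,0,1,0,1 for degrees 0…6.
(1 + t + t^4) has coefficients 1,1,0,0,1,0,0 for degrees 0…6.
Finally multiplying by (1 + t + t^2), the product of all factors after the first has coefficients 1,2,2,1,1,1,1 for degrees 0…6.
[t^6] = 1·1 + 1·1 + 1·2 + 1·1 = 5.

5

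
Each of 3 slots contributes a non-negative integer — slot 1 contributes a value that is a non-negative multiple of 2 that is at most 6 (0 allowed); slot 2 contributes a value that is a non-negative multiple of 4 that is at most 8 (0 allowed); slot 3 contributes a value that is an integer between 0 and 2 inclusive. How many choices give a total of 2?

2

The generating function for the choices is (1 + t² + t⁴ + t⁶)·(1 + t⁴ + t⁸)·(1 + t + t²); the count is [t²].
(1 + t² + t⁴ + t⁶) has coefficients 1,0,1 for degrees 0…2.
(1 + t⁴ + t⁸) has coefficients 1,0,0 for degrees 0…2.
Finally multiplying by (1 + t + t²), the product of all factors after the first has coefficients 1,1,1 for degrees 0…2.
[t²] = 1·1 + 1·1 = 2.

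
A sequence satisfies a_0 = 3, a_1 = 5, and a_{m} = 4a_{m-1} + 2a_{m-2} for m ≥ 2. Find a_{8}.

The ordinary generating function has denominator 1 - 4t - 2t^2.
Iterating the recurrence: a_0,…,a_{8} = 3, 5, 26, 114, 508, 2260, 10056, 44744, 199088.

199088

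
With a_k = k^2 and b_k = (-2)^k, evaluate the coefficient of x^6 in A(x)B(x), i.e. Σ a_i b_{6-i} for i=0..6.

10

Write out a_i and b_{6-i} for i = 0,…,6 and sum the products.
Σ = 0·64 + 1·(-32) + 4·16 + 9·(-8) + 16·4 + 25·(-2) + 36·1 = 10.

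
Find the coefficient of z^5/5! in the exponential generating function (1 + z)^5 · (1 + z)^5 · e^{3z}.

The EGF product rule gives c_5 = Σ_{k_1+k_2+k_3=5} C(5; k_1,k_2,k_3) · ∏ g_i(k_i), where (1+z)^5 gives the falling factorial (5)_k; (1+z)^5 gives the falling factorial (5)_k; e^{3z} gives (3)^k.
g_1(k) for k = 0…5: 1, 5, 20, 60, 120, 120.
g_2(k) for k = 0…5: 1, 5, 20, 60, 120, 120.
g_3(k) for k = 0…5: 1, 3, 9, 27, 81, 243.
First combine the last two factors: h(k) = Σ_j C(k,j)·g_2(j)·g_3(k−j) for k = 0…5: 1, 8, 59, 402, 2541, 14988.
c_5 = Σ_k C(5,k)·g_1(k)·h(5−k) = 1·1·14988 + 5·5·2541 + 10·20·402 + 10·60·59 + 5·120·8 + 1·120·1 = 14988 + 63525 + 80400 + 35400 + 4800 + 120 = 199233.

199233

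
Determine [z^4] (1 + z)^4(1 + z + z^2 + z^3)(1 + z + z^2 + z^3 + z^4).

(1 + z)^4 has coefficients 1,4,6,4,1 for degrees 0…4.
(1 + z + z^2 + z^3) has coefficients 1,1,1,1,0 for degrees 0…4.
Finally multiplying by (1 + z + z^2 + z^3 + z^4), the product of all factors after the first has coefficients 1,2,3,4,4 for degrees 0…4.
[z^4] = 1·4 + 4·4 + 6·3 + 4·2 + 1·1 = 47.

47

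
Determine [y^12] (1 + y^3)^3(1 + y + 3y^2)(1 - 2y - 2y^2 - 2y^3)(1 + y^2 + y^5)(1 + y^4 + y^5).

-154

(1 + y^3)^3 has coefficients 1,0,0,3,0,0,3,0,0,1 for degrees 0…9.
(1 + y + 3y^2) has coefficients 1,1,3,0,0,0,0,0,0,0,0,0,0 for degrees 0…12.
Multiplying by (1 - 2y - 2y^2 - 2y^3) gives running coefficients 1,-1,-1,-10,-8,-6,0,0,0,0,0,0,0 for degrees 0…12.
Multiplying by (1 + y^2 + y^5) gives running coefficients 1,-1,0,-11,-9,-15,-9,-7,-10,-8,-6,0,0 for degrees 0…12.
Finally multiplying by (1 + y^4 + y^5), the product of all factors after the first has coefficients 1,-1,0,-11,-8,-15,-10,-18,-30,-32,-30,-16,-17 for degrees 0…12.
[y^12] = 1·(-17) + 3·(-32) + 3·(-10) + 1·(-11) = -154.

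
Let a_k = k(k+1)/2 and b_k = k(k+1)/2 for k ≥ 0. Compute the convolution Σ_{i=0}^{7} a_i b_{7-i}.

This is [x^7] in the product of the two ordinary generating functions.
Σ = 0·28 + 1·21 + 3·15 + 6·10 + 10·6 + 15·3 + 21·1 + 28·0 = 252.

252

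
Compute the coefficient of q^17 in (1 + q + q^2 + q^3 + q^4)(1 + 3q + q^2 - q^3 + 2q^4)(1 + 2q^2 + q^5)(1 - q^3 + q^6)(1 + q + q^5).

(1 + q + q^2 + q^3 + q^4) has coefficients 1,1,1,1,1 for degrees 0…4.
(1 + 3q + q^2 - q^3 + 2q^4) has coefficients 1,3,1,-1,2,0,0,0,0,0,0,0,0,0,0,0,0,0 for degrees 0…17.
Multiplying by (1 + 2q^2 + q^5) gives running coefficients 1,3,3,5,4,-1,7,1,-1,2,0,0,0,0,0,0,0,0 for degrees 0…17.
Multiplying by (1 - q^3 + q^6) gives running coefficients 1,3,3,4,1,-4,3,0,3,0,3,0,5,1,-1,2,0,0 for degrees 0…17.
Finally multiplying by (1 + q + q^5), the product of all factors after the first has coefficients 1,4,6,7,5,-2,2,6,7,4,-1,6,5,9,0,4,2,5 for degrees 0…17.
[q^17] = 1·5 + 1·2 + 1·4 + 1·0 + 1·9 = 20.

20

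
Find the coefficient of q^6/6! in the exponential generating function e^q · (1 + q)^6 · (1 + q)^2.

The EGF product rule gives c_6 = Σ_{k_1+k_2+k_3=6} C(6; k_1,k_2,k_3) · ∏ g_i(k_i), where e^q gives (1)^k; (1+q)^6 gives the falling factorial (6)_k; (1+q)^2 gives the falling factorial (2)_k.
g_1(k) for k = 0…6: 1, 1, 1, 1, 1, 1, 1.
g_2(k) for k = 0…6: 1, 6, 30, 120, 360, 720, 720.
g_3(k) for k = 0…6: 1, 2, 2, 0, 0, 0, 0.
First combine the last two factors: h(k) = Σ_j C(k,j)·g_2(j)·g_3(k−j) for k = 0…6: 1, 8, 56, 336, 1680, 6720, 20160.
c_6 = Σ_k C(6,k)·g_1(k)·h(6−k) = 1·1·20160 + 6·1·6720 + 15·1·1680 + 20·1·336 + 15·1·56 + 6·1·8 + 1·1·1 = 20160 + 40320 + 25200 + 6720 + 840 + 48 + 1 = 93289.

93289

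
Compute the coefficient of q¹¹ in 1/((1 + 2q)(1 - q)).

-1365

Partial fractions give a closed form: a_n = (2/3)·(-2)^n + (1/3)·1^n.
At n = 11: a_11 = -1365.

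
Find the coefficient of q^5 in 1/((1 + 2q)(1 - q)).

Partial fractions give a closed form: a_n = (2/3)·(-2)^n + (1/3)·1^n.
At n = 5: a_5 = -21.

-21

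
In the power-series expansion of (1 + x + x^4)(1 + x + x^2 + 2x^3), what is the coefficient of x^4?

(1 + x + x^4) has coefficients 1,1,0,0,1 for degrees 0…4.
(1 + x + x^2 + 2x^3) has coefficients 1,1,1,2,0 for degrees 0…4.
[x^4] = 1·0 + 1·2 + 1·1 = 3.

3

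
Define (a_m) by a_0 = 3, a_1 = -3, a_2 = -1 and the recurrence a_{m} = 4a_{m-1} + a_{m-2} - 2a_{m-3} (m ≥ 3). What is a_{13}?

-16612263

The ordinary generating function has denominator 1 - 4t - t^2 + 2t^3.
Iterating the recurrence: a_0,…,a_{13} = 3, -3, -1, -13, -47, -199, -817, -3373, -13911, -57383, -236697, -976349, -4027327, -16612263.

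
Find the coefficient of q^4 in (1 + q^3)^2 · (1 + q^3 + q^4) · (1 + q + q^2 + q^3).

4

(1 + q^3)^2 has coefficients 1,0,0,2,0 for degrees 0…4.
(1 + q^3 + q^4) has coefficients 1,0,0,1,1 for degrees 0…4.
Finally multiplying by (1 + q + q^2 + q^3), the product of all factors after the first has coefficients 1,1,1,2,2 for degrees 0…4.
[q^4] = 1·2 + 2·1 = 4.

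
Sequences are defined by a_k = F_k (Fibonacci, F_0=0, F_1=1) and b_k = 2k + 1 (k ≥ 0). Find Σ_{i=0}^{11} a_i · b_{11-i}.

This is [x^11] in the product of the two ordinary generating functions.
Σ = 0·23 + 1·21 + 1·19 + 2·17 + 3·15 + 5·13 + 8·11 + 13·9 + 21·7 + 34·5 + 55·3 + 89·1 = 960.

960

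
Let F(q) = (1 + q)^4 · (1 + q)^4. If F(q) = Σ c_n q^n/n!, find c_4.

The EGF product rule gives c_4 = Σ_{k_1+k_2=4} C(4; k_1,k_2) · ∏ g_i(k_i), where (1+q)^4 gives the falling factorial (4)_k; (1+q)^4 gives the falling factorial (4)_k.
g_1(k) for k = 0…4: 1, 4, 12, 24, 24.
g_2(k) for k = 0…4: 1, 4, 12, 24, 24.
c_4 = Σ_k C(4,k)·g_1(k)·g_2(4−k) = 1·1·24 + 4·4·24 + 6·12·12 + 4·24·4 + 1·24·1 = 24 + 384 + 864 + 384 + 24 = 1680.

1680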